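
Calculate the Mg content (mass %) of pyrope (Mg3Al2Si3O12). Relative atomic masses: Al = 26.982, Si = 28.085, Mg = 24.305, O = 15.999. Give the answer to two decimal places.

18.09 mass %

M(Mg3Al2Si3O12) = 403.122 g/mol.
Mg contributes 3 × 24.305 = 72.915 g per mole.
72.915/403.122 = 0.1809 → 18.09%.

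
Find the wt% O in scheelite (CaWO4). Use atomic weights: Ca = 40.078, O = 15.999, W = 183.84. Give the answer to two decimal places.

22.23 wt%

Formula mass = 1×40.078 + 1×183.84 + 4×15.999 = 287.914 g/mol, of which 63.996 g is O.
So O makes up 63.996/287.914 = 0.2223 of the mass, i.e. 22.23%.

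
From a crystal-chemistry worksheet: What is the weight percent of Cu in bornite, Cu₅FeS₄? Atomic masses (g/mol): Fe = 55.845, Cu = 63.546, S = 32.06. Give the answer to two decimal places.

63.32 weight percent

Formula mass = 5*63.546 + 1*55.845 + 4*32.06 = 501.815 g/mol, of which 317.730 g is Cu.
So Cu makes up 317.730/501.815 = 0.6332 of the mass, i.e. 63.32%.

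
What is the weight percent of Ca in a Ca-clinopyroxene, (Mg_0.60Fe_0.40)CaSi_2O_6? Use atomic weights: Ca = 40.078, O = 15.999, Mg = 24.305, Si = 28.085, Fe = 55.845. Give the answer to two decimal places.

17.49 mass %

Formula mass = 0.60×24.305 + 0.40×55.845 + 1×40.078 + 2×28.085 + 6×15.999 = 229.163 g/mol, of which 40.078 g is Ca.
So Ca makes up 40.078/229.163 = 0.1749 of the mass, i.e. 17.49%.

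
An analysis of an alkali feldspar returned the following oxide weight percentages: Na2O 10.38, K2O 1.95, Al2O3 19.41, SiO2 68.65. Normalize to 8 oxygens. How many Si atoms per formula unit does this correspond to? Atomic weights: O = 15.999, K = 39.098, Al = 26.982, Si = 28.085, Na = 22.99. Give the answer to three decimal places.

Na2O: 10.38/61.979 = 0.16748 mol → 0.33496 mol Na, 0.16748 mol O.
K2O: 1.95/94.195 = 0.02070 mol → 0.04140 mol K, 0.02070 mol O.
Al2O3: 19.41/101.961 = 0.19037 mol → 0.38074 mol Al, 0.57111 mol O.
SiO2: 68.65/60.083 = 1.14259 mol → 1.14259 mol Si, 2.28518 mol O.
Total oxygen = 3.04447 mol. Normalization factor = 8/3.04447 = 2.62772.
Si per 8 O = 1.14259 × 2.62772 = 3.002.

3.002 Si apfu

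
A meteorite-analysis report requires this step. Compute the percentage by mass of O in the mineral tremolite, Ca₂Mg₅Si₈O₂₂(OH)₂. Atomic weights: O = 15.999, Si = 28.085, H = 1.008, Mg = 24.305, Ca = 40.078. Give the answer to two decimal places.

47.27 mass %

M(Ca₂Mg₅Si₈O₂₂(OH)₂) = 812.353 g/mol.
O contributes 24 × 15.999 = 383.976 g per mole.
383.976/812.353 = 0.4727 → 47.27%.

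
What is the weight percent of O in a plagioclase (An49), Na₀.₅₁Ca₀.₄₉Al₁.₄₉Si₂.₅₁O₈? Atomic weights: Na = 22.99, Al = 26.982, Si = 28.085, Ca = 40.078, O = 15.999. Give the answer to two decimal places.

47.40 mass %

Formula mass = 0.51·22.99 + 0.49·40.078 + 1.49·26.982 + 2.51·28.085 + 8·15.999 = 270.052 g/mol, of which 127.992 g is O.
So O makes up 127.992/270.052 = 0.4740 of the mass, i.e. 47.40%.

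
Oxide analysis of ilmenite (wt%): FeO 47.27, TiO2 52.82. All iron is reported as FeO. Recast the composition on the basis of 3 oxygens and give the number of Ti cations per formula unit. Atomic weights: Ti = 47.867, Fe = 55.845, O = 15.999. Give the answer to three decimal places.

1.002 Ti apfu

FeO: 47.27/71.844 = 0.65795 mol → 0.65795 mol Fe, 0.65795 mol O.
TiO2: 52.82/79.865 = 0.66137 mol → 0.66137 mol Ti, 1.32274 mol O.
Total oxygen = 1.98069 mol. Normalization factor = 3/1.98069 = 1.51462.
Ti per 3 O = 0.66137 × 1.51462 = 1.002.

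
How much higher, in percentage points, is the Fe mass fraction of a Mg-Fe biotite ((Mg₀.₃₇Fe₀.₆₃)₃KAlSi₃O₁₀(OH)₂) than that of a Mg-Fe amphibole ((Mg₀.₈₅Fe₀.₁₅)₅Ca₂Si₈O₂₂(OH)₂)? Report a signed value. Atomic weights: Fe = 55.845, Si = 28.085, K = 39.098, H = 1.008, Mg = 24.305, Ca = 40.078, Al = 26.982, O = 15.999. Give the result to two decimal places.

M((Mg₀.₃₇Fe₀.₆₃)₃KAlSi₃O₁₀(OH)₂) = 476.865 g/mol, so wt% Fe = 105.547/476.865 × 100 = 22.13%.
M((Mg₀.₈₅Fe₀.₁₅)₅Ca₂Si₈O₂₂(OH)₂) = 836.008 g/mol, so wt% Fe = 41.884/836.008 × 100 = 5.01%.
22.13 − 5.01 = 17.12 pp.

17.12 percentage points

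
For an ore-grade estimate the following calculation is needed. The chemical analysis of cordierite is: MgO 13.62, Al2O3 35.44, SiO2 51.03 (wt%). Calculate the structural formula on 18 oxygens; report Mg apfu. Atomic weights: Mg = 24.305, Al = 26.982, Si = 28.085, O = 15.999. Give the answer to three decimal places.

MgO: 13.62/40.304 = 0.33793 mol → 0.33793 mol Mg, 0.33793 mol O.
Al2O3: 35.44/101.961 = 0.34758 mol → 0.69516 mol Al, 1.04274 mol O.
SiO2: 51.03/60.083 = 0.84933 mol → 0.84933 mol Si, 1.69866 mol O.
Total oxygen = 3.07933 mol. Normalization factor = 18/3.07933 = 5.84543.
Mg per 18 O = 0.33793 × 5.84543 = 1.975.

1.975 Mg apfu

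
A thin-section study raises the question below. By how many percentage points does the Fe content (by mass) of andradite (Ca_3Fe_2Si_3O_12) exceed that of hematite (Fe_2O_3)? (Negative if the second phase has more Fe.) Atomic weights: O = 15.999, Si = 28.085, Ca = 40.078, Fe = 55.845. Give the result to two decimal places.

Fe in Ca_3Fe_2Si_3O_12: molar mass 508.167 g/mol; 2×55.845 = 111.690 g → 21.98 wt%.
Fe in Fe_2O_3: molar mass 159.687 g/mol; 2×55.845 = 111.690 g → 69.94 wt%.
Difference = 21.98 − 69.94 = -47.96 percentage points.

-47.96 percentage points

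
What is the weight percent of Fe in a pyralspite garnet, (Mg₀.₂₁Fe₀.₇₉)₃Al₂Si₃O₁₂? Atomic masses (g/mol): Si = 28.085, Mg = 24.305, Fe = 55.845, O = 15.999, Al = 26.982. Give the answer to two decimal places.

Formula mass = 0.63×24.305 + 2.37×55.845 + 2×26.982 + 3×28.085 + 12×15.999 = 477.872 g/mol, of which 132.353 g is Fe.
So Fe makes up 132.353/477.872 = 0.2770 of the mass, i.e. 27.70%.

27.70 wt%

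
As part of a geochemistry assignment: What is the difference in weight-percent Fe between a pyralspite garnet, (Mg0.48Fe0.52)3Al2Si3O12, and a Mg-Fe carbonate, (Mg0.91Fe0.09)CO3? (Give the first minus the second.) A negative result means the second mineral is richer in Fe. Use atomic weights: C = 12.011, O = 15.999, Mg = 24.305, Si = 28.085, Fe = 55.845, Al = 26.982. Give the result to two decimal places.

13.49 percentage points

M((Mg0.48Fe0.52)3Al2Si3O12) = 452.324 g/mol, so wt% Fe = 87.118/452.324 × 100 = 19.26%.
M((Mg0.91Fe0.09)CO3) = 87.152 g/mol, so wt% Fe = 5.026/87.152 × 100 = 5.77%.
19.26 − 5.77 = 13.49 pp.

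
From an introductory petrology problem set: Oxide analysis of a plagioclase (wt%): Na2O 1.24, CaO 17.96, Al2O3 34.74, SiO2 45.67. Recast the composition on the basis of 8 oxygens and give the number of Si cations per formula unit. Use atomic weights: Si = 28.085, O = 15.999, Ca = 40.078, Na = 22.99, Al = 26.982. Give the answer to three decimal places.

2.109 Si apfu

Na2O (M=61.979): mol = 0.02001; Na = 0.04002, O = 0.02001.
CaO (M=56.077): mol = 0.32027; Ca = 0.32027, O = 0.32027.
Al2O3 (M=101.961): mol = 0.34072; Al = 0.68144, O = 1.02216.
SiO2 (M=60.083): mol = 0.76012; Si = 0.76012, O = 1.52024.
ΣO = 2.88268; factor = 8/ΣO = 2.77520.
Si apfu = 0.76012 × 2.77520 = 2.109.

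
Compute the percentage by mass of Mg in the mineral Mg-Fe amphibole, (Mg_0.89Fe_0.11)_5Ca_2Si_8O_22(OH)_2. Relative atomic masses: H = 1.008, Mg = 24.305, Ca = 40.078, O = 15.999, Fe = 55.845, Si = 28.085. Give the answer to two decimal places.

M((Mg_0.89Fe_0.11)_5Ca_2Si_8O_22(OH)_2) = 829.700 g/mol.
Mg contributes 4.45 × 24.305 = 108.157 g per mole.
108.157/829.700 = 0.1304 → 13.04%.

13.04 weight percent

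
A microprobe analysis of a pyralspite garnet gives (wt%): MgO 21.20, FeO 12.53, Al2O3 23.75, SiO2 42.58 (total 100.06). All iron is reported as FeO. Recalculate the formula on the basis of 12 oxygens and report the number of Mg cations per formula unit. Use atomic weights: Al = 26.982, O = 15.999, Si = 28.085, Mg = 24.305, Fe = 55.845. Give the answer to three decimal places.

2.241 Mg apfu

MgO (M=40.304): mol = 0.52600; Mg = 0.52600, O = 0.52600.
FeO (M=71.844): mol = 0.17441; Fe = 0.17441, O = 0.17441.
Al2O3 (M=101.961): mol = 0.23293; Al = 0.46586, O = 0.69879.
SiO2 (M=60.083): mol = 0.70869; Si = 0.70869, O = 1.41738.
ΣO = 2.81658; factor = 12/ΣO = 4.26049.
Mg apfu = 0.52600 × 4.26049 = 2.241.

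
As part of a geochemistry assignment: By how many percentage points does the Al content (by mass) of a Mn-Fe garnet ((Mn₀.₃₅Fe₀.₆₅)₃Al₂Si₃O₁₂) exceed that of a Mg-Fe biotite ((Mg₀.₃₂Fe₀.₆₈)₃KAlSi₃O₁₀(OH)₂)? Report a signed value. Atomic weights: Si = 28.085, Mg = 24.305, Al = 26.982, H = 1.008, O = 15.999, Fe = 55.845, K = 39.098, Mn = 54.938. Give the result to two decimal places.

5.26 percentage points

First mineral: 53.964 g Al in 496.790 g formula = 10.86 wt% Al.
Second mineral: 26.982 g Al in 481.596 g formula = 5.60 wt% Al.
10.86% − 5.60% gives a difference of 5.26 percentage points.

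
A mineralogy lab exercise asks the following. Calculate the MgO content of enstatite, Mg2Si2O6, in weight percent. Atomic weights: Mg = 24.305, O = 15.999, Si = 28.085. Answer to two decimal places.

M(Mg2Si2O6) = 200.774 g/mol; M(MgO) = 40.304 g/mol.
Moles MgO per formula unit = 2 Mg ÷ 1 = 2.0000.
MgO fraction = (2.0000 × 40.304) / 200.774 = 80.608/200.774 = 0.4015.

40.15 wt%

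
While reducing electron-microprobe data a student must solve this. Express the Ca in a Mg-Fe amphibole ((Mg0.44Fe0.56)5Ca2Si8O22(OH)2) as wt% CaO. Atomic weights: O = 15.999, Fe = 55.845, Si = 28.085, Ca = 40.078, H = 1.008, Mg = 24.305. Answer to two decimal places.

Formula mass = 900.665 g/mol.
2 Ca → 2.0000 mol CaO per formula unit; M(CaO) = 56.077, so CaO mass = 112.154 g.
112.154/900.665 × 100 = 12.45 wt%.

12.45 wt%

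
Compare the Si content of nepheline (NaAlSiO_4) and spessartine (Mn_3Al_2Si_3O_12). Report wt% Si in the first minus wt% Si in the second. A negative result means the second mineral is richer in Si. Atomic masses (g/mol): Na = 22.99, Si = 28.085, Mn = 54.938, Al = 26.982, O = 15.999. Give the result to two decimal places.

M(NaAlSiO_4) = 142.053 g/mol, so wt% Si = 28.085/142.053 × 100 = 19.77%.
M(Mn_3Al_2Si_3O_12) = 495.021 g/mol, so wt% Si = 84.255/495.021 × 100 = 17.02%.
19.77 − 17.02 = 2.75 pp.

2.75 percentage points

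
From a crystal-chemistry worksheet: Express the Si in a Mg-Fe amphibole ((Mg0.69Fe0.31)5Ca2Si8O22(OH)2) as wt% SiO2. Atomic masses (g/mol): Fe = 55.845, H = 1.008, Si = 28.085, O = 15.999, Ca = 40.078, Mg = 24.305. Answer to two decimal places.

Molar mass of (Mg0.69Fe0.31)5Ca2Si8O22(OH)2 = 3.45×24.305 + 1.55×55.845 + 2×40.078 + 8×28.085 + 24×15.999 + 2×1.008 = 861.240 g/mol.
Each formula unit contains 8 Si, equivalent to 8/1 = 8.0000 mol SiO2.
M(SiO2) = 1×28.085 + 2×15.999 = 60.083 g/mol.
Mass of SiO2 per formula unit = 8.0000 × 60.083 = 480.664 g.
SiO2 wt% = 480.664 / 861.240 × 100 = 55.81%.

55.81 wt%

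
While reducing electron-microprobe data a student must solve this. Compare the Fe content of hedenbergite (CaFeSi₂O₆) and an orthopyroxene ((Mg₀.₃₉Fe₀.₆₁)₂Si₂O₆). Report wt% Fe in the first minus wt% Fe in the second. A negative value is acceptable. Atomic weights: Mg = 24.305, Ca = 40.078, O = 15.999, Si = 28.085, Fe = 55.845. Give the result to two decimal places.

M(CaFeSi₂O₆) = 248.087 g/mol, so wt% Fe = 55.845/248.087 × 100 = 22.51%.
M((Mg₀.₃₉Fe₀.₆₁)₂Si₂O₆) = 239.253 g/mol, so wt% Fe = 68.131/239.253 × 100 = 28.48%.
22.51 − 28.48 = -5.97 pp.

-5.97 percentage points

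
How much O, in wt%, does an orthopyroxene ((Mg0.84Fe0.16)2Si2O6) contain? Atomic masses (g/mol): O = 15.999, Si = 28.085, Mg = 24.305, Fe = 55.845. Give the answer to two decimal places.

Molar mass of (Mg0.84Fe0.16)2Si2O6: 1.68*24.305 + 0.32*55.845 + 2*28.085 + 6*15.999 = 210.867 g/mol.
Mass of O per formula unit: 6 × 15.999 = 95.994 g.
Weight fraction O = 95.994 / 210.867 = 0.4552.

45.52 wt%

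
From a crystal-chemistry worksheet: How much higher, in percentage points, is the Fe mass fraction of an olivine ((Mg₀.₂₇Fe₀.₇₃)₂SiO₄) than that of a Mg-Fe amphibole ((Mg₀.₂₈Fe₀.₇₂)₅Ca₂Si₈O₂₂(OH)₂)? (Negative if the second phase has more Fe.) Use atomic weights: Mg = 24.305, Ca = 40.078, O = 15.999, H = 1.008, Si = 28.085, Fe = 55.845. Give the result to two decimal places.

21.95 percentage points

First mineral: 81.534 g Fe in 186.739 g formula = 43.66 wt% Fe.
Second mineral: 201.042 g Fe in 925.897 g formula = 21.71 wt% Fe.
43.66% − 21.71% gives a difference of 21.95 percentage points.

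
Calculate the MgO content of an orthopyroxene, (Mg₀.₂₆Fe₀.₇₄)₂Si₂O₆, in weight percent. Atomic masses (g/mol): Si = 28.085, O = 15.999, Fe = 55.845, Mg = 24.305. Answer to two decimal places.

M((Mg₀.₂₆Fe₀.₇₄)₂Si₂O₆) = 247.453 g/mol; M(MgO) = 40.304 g/mol.
Moles MgO per formula unit = 0.52 Mg ÷ 1 = 0.5200.
MgO fraction = (0.5200 × 40.304) / 247.453 = 20.958/247.453 = 0.0847.

8.47 wt%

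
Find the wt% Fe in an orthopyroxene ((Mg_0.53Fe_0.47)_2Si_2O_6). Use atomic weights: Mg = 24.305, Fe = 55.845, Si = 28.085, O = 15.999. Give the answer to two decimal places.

22.78 mass %

Formula mass = 1.06×24.305 + 0.94×55.845 + 2×28.085 + 6×15.999 = 230.422 g/mol, of which 52.494 g is Fe.
So Fe makes up 52.494/230.422 = 0.2278 of the mass, i.e. 22.78%.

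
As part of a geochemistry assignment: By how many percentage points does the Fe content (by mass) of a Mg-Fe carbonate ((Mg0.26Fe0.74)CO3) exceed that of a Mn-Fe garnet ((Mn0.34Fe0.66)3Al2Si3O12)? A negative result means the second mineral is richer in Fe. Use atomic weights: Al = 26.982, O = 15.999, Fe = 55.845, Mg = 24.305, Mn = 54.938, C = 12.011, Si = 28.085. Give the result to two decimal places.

Fe in (Mg0.26Fe0.74)CO3: molar mass 107.653 g/mol; 0.74×55.845 = 41.325 g → 38.39 wt%.
Fe in (Mn0.34Fe0.66)3Al2Si3O12: molar mass 496.817 g/mol; 1.98×55.845 = 110.573 g → 22.26 wt%.
Difference = 38.39 − 22.26 = 16.13 percentage points.

16.13 percentage points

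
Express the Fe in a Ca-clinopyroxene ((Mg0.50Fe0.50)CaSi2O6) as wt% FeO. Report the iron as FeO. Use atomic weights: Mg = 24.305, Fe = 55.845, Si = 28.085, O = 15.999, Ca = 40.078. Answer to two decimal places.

M((Mg0.50Fe0.50)CaSi2O6) = 232.317 g/mol; M(FeO) = 71.844 g/mol.
Moles FeO per formula unit = 0.50 Fe ÷ 1 = 0.5000.
FeO fraction = (0.5000 × 71.844) / 232.317 = 35.922/232.317 = 0.1546.

15.46 wt%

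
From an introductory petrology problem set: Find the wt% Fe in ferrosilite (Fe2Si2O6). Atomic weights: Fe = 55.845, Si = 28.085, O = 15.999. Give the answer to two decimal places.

42.33 weight percent

Molar mass of Fe2Si2O6: 2×55.845 + 2×28.085 + 6×15.999 = 263.854 g/mol.
Mass of Fe per formula unit: 2 × 55.845 = 111.690 g.
Weight fraction Fe = 111.690 / 263.854 = 0.4233.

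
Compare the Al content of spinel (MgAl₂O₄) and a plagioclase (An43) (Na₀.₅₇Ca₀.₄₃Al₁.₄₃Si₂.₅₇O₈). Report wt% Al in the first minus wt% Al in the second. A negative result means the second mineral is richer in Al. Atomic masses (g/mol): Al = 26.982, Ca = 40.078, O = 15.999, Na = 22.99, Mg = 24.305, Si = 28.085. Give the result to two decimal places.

Al in MgAl₂O₄: molar mass 142.265 g/mol; 2×26.982 = 53.964 g → 37.93 wt%.
Al in Na₀.₅₇Ca₀.₄₃Al₁.₄₃Si₂.₅₇O₈: molar mass 269.093 g/mol; 1.43×26.982 = 38.584 g → 14.34 wt%.
Difference = 37.93 − 14.34 = 23.59 percentage points.

23.59 percentage points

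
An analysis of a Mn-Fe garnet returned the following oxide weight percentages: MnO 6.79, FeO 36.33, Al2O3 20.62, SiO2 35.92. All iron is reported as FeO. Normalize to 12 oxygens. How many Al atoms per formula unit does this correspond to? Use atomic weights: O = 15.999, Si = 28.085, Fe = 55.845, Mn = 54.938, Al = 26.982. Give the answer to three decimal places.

MnO: 6.79/70.937 = 0.09572 mol → 0.09572 mol Mn, 0.09572 mol O.
FeO: 36.33/71.844 = 0.50568 mol → 0.50568 mol Fe, 0.50568 mol O.
Al2O3: 20.62/101.961 = 0.20223 mol → 0.40446 mol Al, 0.60669 mol O.
SiO2: 35.92/60.083 = 0.59784 mol → 0.59784 mol Si, 1.19568 mol O.
Total oxygen = 2.40377 mol. Normalization factor = 12/2.40377 = 4.99216.
Al per 12 O = 0.40446 × 4.99216 = 2.019.

2.019 Al apfu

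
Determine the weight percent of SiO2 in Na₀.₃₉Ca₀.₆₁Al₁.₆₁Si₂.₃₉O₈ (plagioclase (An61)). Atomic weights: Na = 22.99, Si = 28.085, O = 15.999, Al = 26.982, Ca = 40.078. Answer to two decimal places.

M(Na₀.₃₉Ca₀.₆₁Al₁.₆₁Si₂.₃₉O₈) = 271.970 g/mol; M(SiO2) = 60.083 g/mol.
Moles SiO2 per formula unit = 2.39 Si ÷ 1 = 2.3900.
SiO2 fraction = (2.3900 × 60.083) / 271.970 = 143.598/271.970 = 0.5280.

52.80 wt%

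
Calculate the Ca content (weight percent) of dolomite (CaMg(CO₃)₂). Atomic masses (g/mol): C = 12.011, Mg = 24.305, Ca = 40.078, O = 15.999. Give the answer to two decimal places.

M(CaMg(CO₃)₂) = 184.399 g/mol.
Ca contributes 1 × 40.078 = 40.078 g per mole.
40.078/184.399 = 0.2173 → 21.73%.

21.73 weight percent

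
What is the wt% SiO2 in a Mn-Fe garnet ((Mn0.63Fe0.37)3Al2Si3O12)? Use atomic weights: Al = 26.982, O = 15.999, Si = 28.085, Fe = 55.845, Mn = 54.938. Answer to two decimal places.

36.34 wt%

Molar mass of (Mn0.63Fe0.37)3Al2Si3O12 = 1.89·54.938 + 1.11·55.845 + 2·26.982 + 3·28.085 + 12·15.999 = 496.028 g/mol.
Each formula unit contains 3 Si, equivalent to 3/1 = 3.0000 mol SiO2.
M(SiO2) = 1×28.085 + 2×15.999 = 60.083 g/mol.
Mass of SiO2 per formula unit = 3.0000 × 60.083 = 180.249 g.
SiO2 wt% = 180.249 / 496.028 × 100 = 36.34%.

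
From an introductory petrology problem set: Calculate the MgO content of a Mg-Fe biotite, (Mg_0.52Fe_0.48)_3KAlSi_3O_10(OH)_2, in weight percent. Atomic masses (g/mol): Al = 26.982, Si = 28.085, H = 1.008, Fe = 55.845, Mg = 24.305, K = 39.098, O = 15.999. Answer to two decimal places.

13.59 wt%

M((Mg_0.52Fe_0.48)_3KAlSi_3O_10(OH)_2) = 462.672 g/mol; M(MgO) = 40.304 g/mol.
Moles MgO per formula unit = 1.56 Mg ÷ 1 = 1.5600.
MgO fraction = (1.5600 × 40.304) / 462.672 = 62.874/462.672 = 0.1359.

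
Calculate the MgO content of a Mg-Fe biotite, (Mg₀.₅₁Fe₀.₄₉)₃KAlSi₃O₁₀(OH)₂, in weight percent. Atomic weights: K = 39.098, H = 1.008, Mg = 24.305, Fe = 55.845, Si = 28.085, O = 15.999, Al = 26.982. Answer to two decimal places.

Molar mass of (Mg₀.₅₁Fe₀.₄₉)₃KAlSi₃O₁₀(OH)₂ = 1.53×24.305 + 1.47×55.845 + 1×39.098 + 1×26.982 + 3×28.085 + 12×15.999 + 2×1.008 = 463.618 g/mol.
Each formula unit contains 1.53 Mg, equivalent to 1.53/1 = 1.5300 mol MgO.
M(MgO) = 1×24.305 + 1×15.999 = 40.304 g/mol.
Mass of MgO per formula unit = 1.5300 × 40.304 = 61.665 g.
MgO wt% = 61.665 / 463.618 × 100 = 13.30%.

13.30 wt%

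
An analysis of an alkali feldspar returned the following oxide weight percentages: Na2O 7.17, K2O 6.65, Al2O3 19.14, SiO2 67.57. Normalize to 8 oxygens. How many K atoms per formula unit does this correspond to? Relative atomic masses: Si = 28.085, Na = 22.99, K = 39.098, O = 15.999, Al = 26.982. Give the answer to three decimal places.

7.17 wt% Na2O ÷ 61.979 g/mol = 0.11568 mol, giving 0.23136 Na and 0.11568 O.
6.65 wt% K2O ÷ 94.195 g/mol = 0.07060 mol, giving 0.14120 K and 0.07060 O.
19.14 wt% Al2O3 ÷ 101.961 g/mol = 0.18772 mol, giving 0.37544 Al and 0.56316 O.
67.57 wt% SiO2 ÷ 60.083 g/mol = 1.12461 mol, giving 1.12461 Si and 2.24922 O.
Oxygen sums to 2.99866; scaling by 8/2.99866 = 2.66786 puts the formula on 8 O.
K: 0.14120 × 2.66786 = 0.377 atoms per formula unit.

0.377 K apfu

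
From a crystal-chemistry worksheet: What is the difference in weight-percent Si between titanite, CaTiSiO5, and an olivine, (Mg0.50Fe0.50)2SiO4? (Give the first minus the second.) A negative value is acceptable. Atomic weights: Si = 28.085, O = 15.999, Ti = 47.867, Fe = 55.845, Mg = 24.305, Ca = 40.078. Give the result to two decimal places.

-1.98 percentage points

M(CaTiSiO5) = 196.025 g/mol, so wt% Si = 28.085/196.025 × 100 = 14.33%.
M((Mg0.50Fe0.50)2SiO4) = 172.231 g/mol, so wt% Si = 28.085/172.231 × 100 = 16.31%.
14.33 − 16.31 = -1.98 pp.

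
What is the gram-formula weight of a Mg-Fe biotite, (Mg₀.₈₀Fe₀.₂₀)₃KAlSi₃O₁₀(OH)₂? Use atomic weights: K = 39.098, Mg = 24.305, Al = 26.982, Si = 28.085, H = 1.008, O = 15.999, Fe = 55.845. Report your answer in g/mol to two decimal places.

436.18 g/mol

M = 2.40×24.305 + 0.60×55.845 + 1×39.098 + 1×26.982 + 3×28.085 + 12×15.999 + 2×1.008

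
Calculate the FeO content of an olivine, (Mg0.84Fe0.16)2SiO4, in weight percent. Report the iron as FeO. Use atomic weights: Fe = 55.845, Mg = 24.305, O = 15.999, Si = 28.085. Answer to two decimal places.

15.25 wt%

Molar mass of (Mg0.84Fe0.16)2SiO4 = 1.68×24.305 + 0.32×55.845 + 1×28.085 + 4×15.999 = 150.784 g/mol.
Each formula unit contains 0.32 Fe, equivalent to 0.32/1 = 0.3200 mol FeO.
M(FeO) = 1×55.845 + 1×15.999 = 71.844 g/mol.
Mass of FeO per formula unit = 0.3200 × 71.844 = 22.990 g.
FeO wt% = 22.990 / 150.784 × 100 = 15.25%.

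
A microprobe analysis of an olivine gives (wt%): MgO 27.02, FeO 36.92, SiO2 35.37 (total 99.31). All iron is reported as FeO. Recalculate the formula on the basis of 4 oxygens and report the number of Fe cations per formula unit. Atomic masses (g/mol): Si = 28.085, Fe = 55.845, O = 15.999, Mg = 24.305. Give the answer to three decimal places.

MgO (M=40.304): mol = 0.67040; Mg = 0.67040, O = 0.67040.
FeO (M=71.844): mol = 0.51389; Fe = 0.51389, O = 0.51389.
SiO2 (M=60.083): mol = 0.58869; Si = 0.58869, O = 1.17738.
ΣO = 2.36167; factor = 4/ΣO = 1.69372.
Fe apfu = 0.51389 × 1.69372 = 0.870.

0.870 Fe apfu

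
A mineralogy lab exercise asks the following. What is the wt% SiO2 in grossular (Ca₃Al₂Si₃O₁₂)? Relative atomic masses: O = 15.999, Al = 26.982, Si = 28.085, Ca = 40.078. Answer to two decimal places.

40.02 wt%

M(Ca₃Al₂Si₃O₁₂) = 450.441 g/mol; M(SiO2) = 60.083 g/mol.
Moles SiO2 per formula unit = 3 Si ÷ 1 = 3.0000.
SiO2 fraction = (3.0000 × 60.083) / 450.441 = 180.249/450.441 = 0.4002.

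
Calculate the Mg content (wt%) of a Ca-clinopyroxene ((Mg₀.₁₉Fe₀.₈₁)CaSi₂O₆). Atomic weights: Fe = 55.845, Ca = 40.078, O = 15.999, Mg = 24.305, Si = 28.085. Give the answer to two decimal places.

Molar mass of (Mg₀.₁₉Fe₀.₈₁)CaSi₂O₆: 0.19×24.305 + 0.81×55.845 + 1×40.078 + 2×28.085 + 6×15.999 = 242.094 g/mol.
Mass of Mg per formula unit: 0.19 × 24.305 = 4.618 g.
Weight fraction Mg = 4.618 / 242.094 = 0.0191.

1.91 wt%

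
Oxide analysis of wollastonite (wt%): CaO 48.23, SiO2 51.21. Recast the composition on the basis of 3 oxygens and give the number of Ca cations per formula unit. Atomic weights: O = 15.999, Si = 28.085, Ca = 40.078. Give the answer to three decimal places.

CaO (M=56.077): mol = 0.86007; Ca = 0.86007, O = 0.86007.
SiO2 (M=60.083): mol = 0.85232; Si = 0.85232, O = 1.70464.
ΣO = 2.56471; factor = 3/ΣO = 1.16972.
Ca apfu = 0.86007 × 1.16972 = 1.006.

1.006 Ca apfu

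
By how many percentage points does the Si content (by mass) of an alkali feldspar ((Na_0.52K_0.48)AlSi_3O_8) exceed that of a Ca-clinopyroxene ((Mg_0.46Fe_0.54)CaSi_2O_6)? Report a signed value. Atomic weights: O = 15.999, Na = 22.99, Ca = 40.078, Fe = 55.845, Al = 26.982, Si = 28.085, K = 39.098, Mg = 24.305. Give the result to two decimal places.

7.16 percentage points

M((Na_0.52K_0.48)AlSi_3O_8) = 269.951 g/mol, so wt% Si = 84.255/269.951 × 100 = 31.21%.
M((Mg_0.46Fe_0.54)CaSi_2O_6) = 233.579 g/mol, so wt% Si = 56.170/233.579 × 100 = 24.05%.
31.21 − 24.05 = 7.16 pp.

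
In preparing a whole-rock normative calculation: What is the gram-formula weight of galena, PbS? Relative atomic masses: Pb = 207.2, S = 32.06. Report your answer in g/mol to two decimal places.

M = 1×207.2 + 1×32.06

239.26 g/mol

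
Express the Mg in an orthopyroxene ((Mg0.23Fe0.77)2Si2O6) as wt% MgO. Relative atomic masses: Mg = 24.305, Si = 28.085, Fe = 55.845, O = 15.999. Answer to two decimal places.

Molar mass of (Mg0.23Fe0.77)2Si2O6 = 0.46·24.305 + 1.54·55.845 + 2·28.085 + 6·15.999 = 249.346 g/mol.
Each formula unit contains 0.46 Mg, equivalent to 0.46/1 = 0.4600 mol MgO.
M(MgO) = 1×24.305 + 1×15.999 = 40.304 g/mol.
Mass of MgO per formula unit = 0.4600 × 40.304 = 18.540 g.
MgO wt% = 18.540 / 249.346 × 100 = 7.44%.

7.44 wt%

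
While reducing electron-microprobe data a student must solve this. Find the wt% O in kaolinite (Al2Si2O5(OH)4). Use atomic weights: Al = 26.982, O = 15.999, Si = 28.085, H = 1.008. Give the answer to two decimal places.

Formula mass = 2·26.982 + 2·28.085 + 9·15.999 + 4·1.008 = 258.157 g/mol, of which 143.991 g is O.
So O makes up 143.991/258.157 = 0.5578 of the mass, i.e. 55.78%.

55.78 mass %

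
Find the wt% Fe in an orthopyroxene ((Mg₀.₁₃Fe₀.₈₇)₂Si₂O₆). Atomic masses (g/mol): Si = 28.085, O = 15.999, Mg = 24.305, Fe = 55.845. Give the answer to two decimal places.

38.01 wt%

Molar mass of (Mg₀.₁₃Fe₀.₈₇)₂Si₂O₆: 0.26×24.305 + 1.74×55.845 + 2×28.085 + 6×15.999 = 255.654 g/mol.
Mass of Fe per formula unit: 1.74 × 55.845 = 97.170 g.
Weight fraction Fe = 97.170 / 255.654 = 0.3801.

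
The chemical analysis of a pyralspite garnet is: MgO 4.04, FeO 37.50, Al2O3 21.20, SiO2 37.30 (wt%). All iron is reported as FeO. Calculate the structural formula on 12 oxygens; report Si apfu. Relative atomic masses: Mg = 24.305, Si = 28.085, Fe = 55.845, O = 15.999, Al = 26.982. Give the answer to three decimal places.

4.04 wt% MgO ÷ 40.304 g/mol = 0.10024 mol, giving 0.10024 Mg and 0.10024 O.
37.50 wt% FeO ÷ 71.844 g/mol = 0.52196 mol, giving 0.52196 Fe and 0.52196 O.
21.20 wt% Al2O3 ÷ 101.961 g/mol = 0.20792 mol, giving 0.41584 Al and 0.62376 O.
37.30 wt% SiO2 ÷ 60.083 g/mol = 0.62081 mol, giving 0.62081 Si and 1.24162 O.
Oxygen sums to 2.48758; scaling by 12/2.48758 = 4.82397 puts the formula on 12 O.
Si: 0.62081 × 4.82397 = 2.995 atoms per formula unit.

2.995 Si apfu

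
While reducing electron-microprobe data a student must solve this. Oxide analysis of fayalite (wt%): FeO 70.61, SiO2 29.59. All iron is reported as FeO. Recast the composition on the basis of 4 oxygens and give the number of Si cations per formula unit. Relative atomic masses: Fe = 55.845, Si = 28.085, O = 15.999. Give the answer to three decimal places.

FeO (M=71.844): mol = 0.98282; Fe = 0.98282, O = 0.98282.
SiO2 (M=60.083): mol = 0.49249; Si = 0.49249, O = 0.98498.
ΣO = 1.96780; factor = 4/ΣO = 2.03273.
Si apfu = 0.49249 × 2.03273 = 1.001.

1.001 Si apfu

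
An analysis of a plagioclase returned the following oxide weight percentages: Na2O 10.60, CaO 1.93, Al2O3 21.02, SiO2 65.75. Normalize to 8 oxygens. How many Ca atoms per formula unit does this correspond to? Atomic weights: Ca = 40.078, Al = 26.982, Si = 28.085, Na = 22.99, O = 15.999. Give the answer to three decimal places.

0.091 Ca apfu

10.60 wt% Na2O ÷ 61.979 g/mol = 0.17103 mol, giving 0.34206 Na and 0.17103 O.
1.93 wt% CaO ÷ 56.077 g/mol = 0.03442 mol, giving 0.03442 Ca and 0.03442 O.
21.02 wt% Al2O3 ÷ 101.961 g/mol = 0.20616 mol, giving 0.41232 Al and 0.61848 O.
65.75 wt% SiO2 ÷ 60.083 g/mol = 1.09432 mol, giving 1.09432 Si and 2.18864 O.
Oxygen sums to 3.01257; scaling by 8/3.01257 = 2.65554 puts the formula on 8 O.
Ca: 0.03442 × 2.65554 = 0.091 atoms per formula unit.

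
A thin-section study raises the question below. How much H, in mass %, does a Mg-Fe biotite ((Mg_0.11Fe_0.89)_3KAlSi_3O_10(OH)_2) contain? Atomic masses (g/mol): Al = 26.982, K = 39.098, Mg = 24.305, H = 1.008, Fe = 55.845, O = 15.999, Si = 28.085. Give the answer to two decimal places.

0.40 mass %

Molar mass of (Mg_0.11Fe_0.89)_3KAlSi_3O_10(OH)_2: 0.33*24.305 + 2.67*55.845 + 1*39.098 + 1*26.982 + 3*28.085 + 12*15.999 + 2*1.008 = 501.466 g/mol.
Mass of H per formula unit: 2 × 1.008 = 2.016 g.
Weight fraction H = 2.016 / 501.466 = 0.0040.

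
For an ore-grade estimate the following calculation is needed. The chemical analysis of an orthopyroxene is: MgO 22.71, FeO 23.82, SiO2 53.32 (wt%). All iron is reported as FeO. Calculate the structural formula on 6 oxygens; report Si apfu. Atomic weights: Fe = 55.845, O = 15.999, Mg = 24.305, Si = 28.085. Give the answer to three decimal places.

1.994 Si apfu

MgO (M=40.304): mol = 0.56347; Mg = 0.56347, O = 0.56347.
FeO (M=71.844): mol = 0.33155; Fe = 0.33155, O = 0.33155.
SiO2 (M=60.083): mol = 0.88744; Si = 0.88744, O = 1.77488.
ΣO = 2.66990; factor = 6/ΣO = 2.24728.
Si apfu = 0.88744 × 2.24728 = 1.994.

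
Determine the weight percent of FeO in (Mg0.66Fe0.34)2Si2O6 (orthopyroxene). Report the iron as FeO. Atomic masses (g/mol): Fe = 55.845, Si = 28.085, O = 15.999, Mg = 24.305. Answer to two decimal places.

M((Mg0.66Fe0.34)2Si2O6) = 222.221 g/mol; M(FeO) = 71.844 g/mol.
Moles FeO per formula unit = 0.68 Fe ÷ 1 = 0.6800.
FeO fraction = (0.6800 × 71.844) / 222.221 = 48.854/222.221 = 0.2198.

21.98 wt%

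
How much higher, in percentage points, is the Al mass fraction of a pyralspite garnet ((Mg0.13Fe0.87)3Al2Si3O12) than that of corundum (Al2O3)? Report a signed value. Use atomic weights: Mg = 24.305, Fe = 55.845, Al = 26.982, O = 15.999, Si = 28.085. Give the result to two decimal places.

-41.81 percentage points

M((Mg0.13Fe0.87)3Al2Si3O12) = 485.441 g/mol, so wt% Al = 53.964/485.441 × 100 = 11.12%.
M(Al2O3) = 101.961 g/mol, so wt% Al = 53.964/101.961 × 100 = 52.93%.
11.12 − 52.93 = -41.81 pp.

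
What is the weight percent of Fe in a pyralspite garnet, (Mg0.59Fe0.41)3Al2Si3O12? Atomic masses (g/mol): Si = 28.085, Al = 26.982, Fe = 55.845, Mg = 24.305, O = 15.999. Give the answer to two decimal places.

Formula mass = 1.77*24.305 + 1.23*55.845 + 2*26.982 + 3*28.085 + 12*15.999 = 441.916 g/mol, of which 68.689 g is Fe.
So Fe makes up 68.689/441.916 = 0.1554 of the mass, i.e. 15.54%.

15.54 wt%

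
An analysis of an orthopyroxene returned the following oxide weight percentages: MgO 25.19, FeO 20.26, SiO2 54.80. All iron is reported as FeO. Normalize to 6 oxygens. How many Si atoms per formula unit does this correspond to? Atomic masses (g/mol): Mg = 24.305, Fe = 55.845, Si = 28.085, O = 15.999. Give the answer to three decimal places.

2.004 Si apfu

MgO: 25.19/40.304 = 0.62500 mol → 0.62500 mol Mg, 0.62500 mol O.
FeO: 20.26/71.844 = 0.28200 mol → 0.28200 mol Fe, 0.28200 mol O.
SiO2: 54.80/60.083 = 0.91207 mol → 0.91207 mol Si, 1.82414 mol O.
Total oxygen = 2.73114 mol. Normalization factor = 6/2.73114 = 2.19688.
Si per 6 O = 0.91207 × 2.19688 = 2.004.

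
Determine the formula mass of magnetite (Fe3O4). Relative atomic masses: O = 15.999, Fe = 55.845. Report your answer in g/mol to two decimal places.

231.53 g/mol

The formula mass is the sum 3*55.845 + 4*15.999.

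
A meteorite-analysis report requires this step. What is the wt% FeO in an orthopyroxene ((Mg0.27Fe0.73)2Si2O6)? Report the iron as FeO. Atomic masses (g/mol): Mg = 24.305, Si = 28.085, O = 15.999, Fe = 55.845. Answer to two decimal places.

42.50 wt%

Formula mass = 246.822 g/mol.
1.46 Fe → 1.4600 mol FeO per formula unit; M(FeO) = 71.844, so FeO mass = 104.892 g.
104.892/246.822 × 100 = 42.50 wt%.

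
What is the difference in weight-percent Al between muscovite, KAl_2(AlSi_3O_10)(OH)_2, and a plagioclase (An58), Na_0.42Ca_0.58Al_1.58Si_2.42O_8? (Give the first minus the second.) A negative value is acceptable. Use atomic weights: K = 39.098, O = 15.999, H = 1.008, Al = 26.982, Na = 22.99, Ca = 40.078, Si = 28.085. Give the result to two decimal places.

4.62 percentage points

First mineral: 80.946 g Al in 398.303 g formula = 20.32 wt% Al.
Second mineral: 42.632 g Al in 271.490 g formula = 15.70 wt% Al.
20.32% − 15.70% gives a difference of 4.62 percentage points.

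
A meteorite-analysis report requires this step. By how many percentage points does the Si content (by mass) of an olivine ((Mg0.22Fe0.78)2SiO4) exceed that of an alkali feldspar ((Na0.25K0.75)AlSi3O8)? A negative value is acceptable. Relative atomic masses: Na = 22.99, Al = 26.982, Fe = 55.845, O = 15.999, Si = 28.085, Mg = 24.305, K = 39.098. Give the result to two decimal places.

-15.93 percentage points

Si in (Mg0.22Fe0.78)2SiO4: molar mass 189.893 g/mol; 1×28.085 = 28.085 g → 14.79 wt%.
Si in (Na0.25K0.75)AlSi3O8: molar mass 274.300 g/mol; 3×28.085 = 84.255 g → 30.72 wt%.
Difference = 14.79 − 30.72 = -15.93 percentage points.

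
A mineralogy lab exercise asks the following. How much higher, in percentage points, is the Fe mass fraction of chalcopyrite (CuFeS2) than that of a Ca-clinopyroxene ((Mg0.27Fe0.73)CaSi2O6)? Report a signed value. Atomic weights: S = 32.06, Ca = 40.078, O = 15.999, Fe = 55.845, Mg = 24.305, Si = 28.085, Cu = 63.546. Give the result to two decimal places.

13.41 percentage points

First mineral: 55.845 g Fe in 183.511 g formula = 30.43 wt% Fe.
Second mineral: 40.767 g Fe in 239.571 g formula = 17.02 wt% Fe.
30.43% − 17.02% gives a difference of 13.41 percentage points.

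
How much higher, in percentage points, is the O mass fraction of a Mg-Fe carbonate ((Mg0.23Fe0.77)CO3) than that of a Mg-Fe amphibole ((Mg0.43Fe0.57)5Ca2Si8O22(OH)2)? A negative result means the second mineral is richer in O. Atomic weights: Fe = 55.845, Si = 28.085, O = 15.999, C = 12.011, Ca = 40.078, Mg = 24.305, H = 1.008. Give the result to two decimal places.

First mineral: 47.997 g O in 108.599 g formula = 44.20 wt% O.
Second mineral: 383.976 g O in 902.242 g formula = 42.56 wt% O.
44.20% − 42.56% gives a difference of 1.64 percentage points.

1.64 percentage points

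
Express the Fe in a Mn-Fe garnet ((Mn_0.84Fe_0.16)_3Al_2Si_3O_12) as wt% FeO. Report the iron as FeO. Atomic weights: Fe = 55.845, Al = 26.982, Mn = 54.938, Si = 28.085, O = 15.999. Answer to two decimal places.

6.96 wt%

Formula mass = 495.456 g/mol.
0.48 Fe → 0.4800 mol FeO per formula unit; M(FeO) = 71.844, so FeO mass = 34.485 g.
34.485/495.456 × 100 = 6.96 wt%.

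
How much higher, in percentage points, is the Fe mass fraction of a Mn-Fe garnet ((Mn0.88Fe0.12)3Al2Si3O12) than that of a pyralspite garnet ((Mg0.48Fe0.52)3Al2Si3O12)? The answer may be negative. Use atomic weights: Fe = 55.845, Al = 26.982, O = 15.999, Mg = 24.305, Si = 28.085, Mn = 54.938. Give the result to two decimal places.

M((Mn0.88Fe0.12)3Al2Si3O12) = 495.348 g/mol, so wt% Fe = 20.104/495.348 × 100 = 4.06%.
M((Mg0.48Fe0.52)3Al2Si3O12) = 452.324 g/mol, so wt% Fe = 87.118/452.324 × 100 = 19.26%.
4.06 − 19.26 = -15.20 pp.

-15.20 percentage points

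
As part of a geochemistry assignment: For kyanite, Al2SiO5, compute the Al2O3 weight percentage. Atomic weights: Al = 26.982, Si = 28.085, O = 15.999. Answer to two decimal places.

Molar mass of Al2SiO5 = 2·26.982 + 1·28.085 + 5·15.999 = 162.044 g/mol.
Each formula unit contains 2 Al, equivalent to 2/2 = 1.0000 mol Al2O3.
M(Al2O3) = 2×26.982 + 3×15.999 = 101.961 g/mol.
Mass of Al2O3 per formula unit = 1.0000 × 101.961 = 101.961 g.
Al2O3 wt% = 101.961 / 162.044 × 100 = 62.92%.

62.92 wt%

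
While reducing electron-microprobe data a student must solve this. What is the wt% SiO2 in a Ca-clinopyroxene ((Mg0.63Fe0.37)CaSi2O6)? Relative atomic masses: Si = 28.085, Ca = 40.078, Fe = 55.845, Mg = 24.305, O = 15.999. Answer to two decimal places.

52.65 wt%

Formula mass = 228.217 g/mol.
2 Si → 2.0000 mol SiO2 per formula unit; M(SiO2) = 60.083, so SiO2 mass = 120.166 g.
120.166/228.217 × 100 = 52.65 wt%.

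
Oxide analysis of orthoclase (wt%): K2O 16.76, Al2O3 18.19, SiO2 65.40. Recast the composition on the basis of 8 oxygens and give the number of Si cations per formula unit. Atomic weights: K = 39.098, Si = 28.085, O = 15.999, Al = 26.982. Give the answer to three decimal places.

3.013 Si apfu

K2O (M=94.195): mol = 0.17793; K = 0.35586, O = 0.17793.
Al2O3 (M=101.961): mol = 0.17840; Al = 0.35680, O = 0.53520.
SiO2 (M=60.083): mol = 1.08849; Si = 1.08849, O = 2.17698.
ΣO = 2.89011; factor = 8/ΣO = 2.76806.
Si apfu = 1.08849 × 2.76806 = 3.013.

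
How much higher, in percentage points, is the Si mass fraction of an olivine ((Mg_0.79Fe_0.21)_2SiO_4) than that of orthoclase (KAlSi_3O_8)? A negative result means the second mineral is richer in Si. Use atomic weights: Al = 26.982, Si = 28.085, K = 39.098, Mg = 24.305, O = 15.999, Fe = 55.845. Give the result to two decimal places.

First mineral: 28.085 g Si in 153.938 g formula = 18.24 wt% Si.
Second mineral: 84.255 g Si in 278.327 g formula = 30.27 wt% Si.
18.24% − 30.27% gives a difference of -12.03 percentage points.

-12.03 percentage points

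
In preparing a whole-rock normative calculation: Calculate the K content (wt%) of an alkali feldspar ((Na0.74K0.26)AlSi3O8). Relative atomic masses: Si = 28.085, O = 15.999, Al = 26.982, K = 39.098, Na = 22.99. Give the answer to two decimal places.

M((Na0.74K0.26)AlSi3O8) = 266.407 g/mol.
K contributes 0.26 × 39.098 = 10.165 g per mole.
10.165/266.407 = 0.0382 → 3.82%.

3.82 wt%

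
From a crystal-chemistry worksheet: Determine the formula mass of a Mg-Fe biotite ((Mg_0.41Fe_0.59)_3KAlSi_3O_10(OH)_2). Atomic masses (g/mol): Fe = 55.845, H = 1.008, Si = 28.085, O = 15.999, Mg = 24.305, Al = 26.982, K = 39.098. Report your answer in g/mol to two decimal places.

473.08 g/mol

M = 1.23*24.305 + 1.77*55.845 + 1*39.098 + 1*26.982 + 3*28.085 + 12*15.999 + 2*1.008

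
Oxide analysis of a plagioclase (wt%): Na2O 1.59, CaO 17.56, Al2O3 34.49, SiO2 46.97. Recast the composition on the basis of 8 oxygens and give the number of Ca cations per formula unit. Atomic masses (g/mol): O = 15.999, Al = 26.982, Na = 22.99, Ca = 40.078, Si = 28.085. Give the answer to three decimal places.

1.59 wt% Na2O ÷ 61.979 g/mol = 0.02565 mol, giving 0.05130 Na and 0.02565 O.
17.56 wt% CaO ÷ 56.077 g/mol = 0.31314 mol, giving 0.31314 Ca and 0.31314 O.
34.49 wt% Al2O3 ÷ 101.961 g/mol = 0.33827 mol, giving 0.67654 Al and 1.01481 O.
46.97 wt% SiO2 ÷ 60.083 g/mol = 0.78175 mol, giving 0.78175 Si and 1.56350 O.
Oxygen sums to 2.91710; scaling by 8/2.91710 = 2.74245 puts the formula on 8 O.
Ca: 0.31314 × 2.74245 = 0.859 atoms per formula unit.

0.859 Ca apfu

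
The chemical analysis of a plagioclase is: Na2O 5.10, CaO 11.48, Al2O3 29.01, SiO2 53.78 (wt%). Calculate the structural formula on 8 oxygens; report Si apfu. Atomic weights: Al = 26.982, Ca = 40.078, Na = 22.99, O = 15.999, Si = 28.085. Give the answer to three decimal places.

2.443 Si apfu

Na2O: 5.10/61.979 = 0.08229 mol → 0.16458 mol Na, 0.08229 mol O.
CaO: 11.48/56.077 = 0.20472 mol → 0.20472 mol Ca, 0.20472 mol O.
Al2O3: 29.01/101.961 = 0.28452 mol → 0.56904 mol Al, 0.85356 mol O.
SiO2: 53.78/60.083 = 0.89510 mol → 0.89510 mol Si, 1.79020 mol O.
Total oxygen = 2.93077 mol. Normalization factor = 8/2.93077 = 2.72966.
Si per 8 O = 0.89510 × 2.72966 = 2.443.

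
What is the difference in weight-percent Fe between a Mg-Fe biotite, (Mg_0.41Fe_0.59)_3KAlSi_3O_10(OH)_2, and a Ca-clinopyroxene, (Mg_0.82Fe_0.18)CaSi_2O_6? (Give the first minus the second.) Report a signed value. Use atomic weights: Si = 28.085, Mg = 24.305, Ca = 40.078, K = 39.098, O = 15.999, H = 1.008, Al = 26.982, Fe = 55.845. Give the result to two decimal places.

16.37 percentage points

First mineral: 98.846 g Fe in 473.080 g formula = 20.89 wt% Fe.
Second mineral: 10.052 g Fe in 222.224 g formula = 4.52 wt% Fe.
20.89% − 4.52% gives a difference of 16.37 percentage points.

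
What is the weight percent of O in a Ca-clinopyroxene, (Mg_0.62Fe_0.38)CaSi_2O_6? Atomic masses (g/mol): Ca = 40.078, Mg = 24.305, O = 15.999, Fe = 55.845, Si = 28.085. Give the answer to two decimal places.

M((Mg_0.62Fe_0.38)CaSi_2O_6) = 228.532 g/mol.
O contributes 6 × 15.999 = 95.994 g per mole.
95.994/228.532 = 0.4200 → 42.00%.

42.00 wt%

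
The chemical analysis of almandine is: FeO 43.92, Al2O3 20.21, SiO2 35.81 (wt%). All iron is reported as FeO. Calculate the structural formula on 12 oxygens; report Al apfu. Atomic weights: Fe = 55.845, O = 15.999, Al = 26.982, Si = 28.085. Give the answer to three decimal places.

1.984 Al apfu

FeO: 43.92/71.844 = 0.61132 mol → 0.61132 mol Fe, 0.61132 mol O.
Al2O3: 20.21/101.961 = 0.19821 mol → 0.39642 mol Al, 0.59463 mol O.
SiO2: 35.81/60.083 = 0.59601 mol → 0.59601 mol Si, 1.19202 mol O.
Total oxygen = 2.39797 mol. Normalization factor = 12/2.39797 = 5.00423.
Al per 12 O = 0.39642 × 5.00423 = 1.984.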